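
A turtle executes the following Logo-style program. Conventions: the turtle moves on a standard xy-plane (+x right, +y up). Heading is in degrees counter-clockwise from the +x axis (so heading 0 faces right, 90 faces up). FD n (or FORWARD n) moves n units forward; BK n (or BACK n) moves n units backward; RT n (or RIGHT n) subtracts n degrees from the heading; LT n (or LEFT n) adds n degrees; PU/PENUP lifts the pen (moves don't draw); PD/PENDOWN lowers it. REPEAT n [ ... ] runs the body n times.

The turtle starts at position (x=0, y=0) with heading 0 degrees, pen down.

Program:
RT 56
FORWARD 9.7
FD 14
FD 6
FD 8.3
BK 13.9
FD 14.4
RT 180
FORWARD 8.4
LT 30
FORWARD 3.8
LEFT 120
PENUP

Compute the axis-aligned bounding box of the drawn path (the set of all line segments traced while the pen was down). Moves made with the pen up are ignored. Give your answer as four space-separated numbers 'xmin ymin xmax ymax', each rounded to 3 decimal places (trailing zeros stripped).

Executing turtle program step by step:
Start: pos=(0,0), heading=0, pen down
RT 56: heading 0 -> 304
FD 9.7: (0,0) -> (5.424,-8.042) [heading=304, draw]
FD 14: (5.424,-8.042) -> (13.253,-19.648) [heading=304, draw]
FD 6: (13.253,-19.648) -> (16.608,-24.622) [heading=304, draw]
FD 8.3: (16.608,-24.622) -> (21.249,-31.503) [heading=304, draw]
BK 13.9: (21.249,-31.503) -> (13.477,-19.98) [heading=304, draw]
FD 14.4: (13.477,-19.98) -> (21.529,-31.918) [heading=304, draw]
RT 180: heading 304 -> 124
FD 8.4: (21.529,-31.918) -> (16.832,-24.954) [heading=124, draw]
LT 30: heading 124 -> 154
FD 3.8: (16.832,-24.954) -> (13.416,-23.288) [heading=154, draw]
LT 120: heading 154 -> 274
PU: pen up
Final: pos=(13.416,-23.288), heading=274, 8 segment(s) drawn

Segment endpoints: x in {0, 5.424, 13.253, 13.416, 13.477, 16.608, 16.832, 21.249, 21.529}, y in {-31.918, -31.503, -24.954, -24.622, -23.288, -19.98, -19.648, -8.042, 0}
xmin=0, ymin=-31.918, xmax=21.529, ymax=0

Answer: 0 -31.918 21.529 0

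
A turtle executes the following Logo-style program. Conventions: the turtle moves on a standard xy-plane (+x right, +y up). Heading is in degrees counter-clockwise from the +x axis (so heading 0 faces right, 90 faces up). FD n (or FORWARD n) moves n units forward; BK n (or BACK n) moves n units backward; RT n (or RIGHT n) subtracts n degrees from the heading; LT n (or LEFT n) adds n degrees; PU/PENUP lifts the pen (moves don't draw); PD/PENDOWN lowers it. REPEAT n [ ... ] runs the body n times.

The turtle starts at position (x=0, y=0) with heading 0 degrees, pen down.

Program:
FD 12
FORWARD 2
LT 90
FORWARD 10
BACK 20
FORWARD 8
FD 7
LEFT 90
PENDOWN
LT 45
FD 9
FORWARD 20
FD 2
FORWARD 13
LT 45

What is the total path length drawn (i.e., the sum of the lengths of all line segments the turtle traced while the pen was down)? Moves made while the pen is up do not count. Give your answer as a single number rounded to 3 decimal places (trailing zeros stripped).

Answer: 103

Derivation:
Executing turtle program step by step:
Start: pos=(0,0), heading=0, pen down
FD 12: (0,0) -> (12,0) [heading=0, draw]
FD 2: (12,0) -> (14,0) [heading=0, draw]
LT 90: heading 0 -> 90
FD 10: (14,0) -> (14,10) [heading=90, draw]
BK 20: (14,10) -> (14,-10) [heading=90, draw]
FD 8: (14,-10) -> (14,-2) [heading=90, draw]
FD 7: (14,-2) -> (14,5) [heading=90, draw]
LT 90: heading 90 -> 180
PD: pen down
LT 45: heading 180 -> 225
FD 9: (14,5) -> (7.636,-1.364) [heading=225, draw]
FD 20: (7.636,-1.364) -> (-6.506,-15.506) [heading=225, draw]
FD 2: (-6.506,-15.506) -> (-7.92,-16.92) [heading=225, draw]
FD 13: (-7.92,-16.92) -> (-17.113,-26.113) [heading=225, draw]
LT 45: heading 225 -> 270
Final: pos=(-17.113,-26.113), heading=270, 10 segment(s) drawn

Segment lengths:
  seg 1: (0,0) -> (12,0), length = 12
  seg 2: (12,0) -> (14,0), length = 2
  seg 3: (14,0) -> (14,10), length = 10
  seg 4: (14,10) -> (14,-10), length = 20
  seg 5: (14,-10) -> (14,-2), length = 8
  seg 6: (14,-2) -> (14,5), length = 7
  seg 7: (14,5) -> (7.636,-1.364), length = 9
  seg 8: (7.636,-1.364) -> (-6.506,-15.506), length = 20
  seg 9: (-6.506,-15.506) -> (-7.92,-16.92), length = 2
  seg 10: (-7.92,-16.92) -> (-17.113,-26.113), length = 13
Total = 103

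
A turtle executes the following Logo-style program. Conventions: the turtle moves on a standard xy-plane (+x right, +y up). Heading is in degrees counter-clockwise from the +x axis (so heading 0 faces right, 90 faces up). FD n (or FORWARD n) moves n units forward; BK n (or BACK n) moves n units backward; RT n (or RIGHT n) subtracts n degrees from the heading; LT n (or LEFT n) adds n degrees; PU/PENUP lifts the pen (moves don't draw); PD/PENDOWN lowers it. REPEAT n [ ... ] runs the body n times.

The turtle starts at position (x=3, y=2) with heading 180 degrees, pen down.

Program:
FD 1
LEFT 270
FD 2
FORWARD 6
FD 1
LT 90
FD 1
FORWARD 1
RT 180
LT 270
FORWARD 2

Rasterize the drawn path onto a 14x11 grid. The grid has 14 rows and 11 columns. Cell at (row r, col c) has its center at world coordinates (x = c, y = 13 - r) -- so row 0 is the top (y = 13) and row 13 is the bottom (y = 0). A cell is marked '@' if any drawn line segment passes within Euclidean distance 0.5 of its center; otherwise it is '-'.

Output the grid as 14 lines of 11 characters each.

Segment 0: (3,2) -> (2,2)
Segment 1: (2,2) -> (2,4)
Segment 2: (2,4) -> (2,10)
Segment 3: (2,10) -> (2,11)
Segment 4: (2,11) -> (1,11)
Segment 5: (1,11) -> (0,11)
Segment 6: (0,11) -> (0,9)

Answer: -----------
-----------
@@@--------
@-@--------
@-@--------
--@--------
--@--------
--@--------
--@--------
--@--------
--@--------
--@@-------
-----------
-----------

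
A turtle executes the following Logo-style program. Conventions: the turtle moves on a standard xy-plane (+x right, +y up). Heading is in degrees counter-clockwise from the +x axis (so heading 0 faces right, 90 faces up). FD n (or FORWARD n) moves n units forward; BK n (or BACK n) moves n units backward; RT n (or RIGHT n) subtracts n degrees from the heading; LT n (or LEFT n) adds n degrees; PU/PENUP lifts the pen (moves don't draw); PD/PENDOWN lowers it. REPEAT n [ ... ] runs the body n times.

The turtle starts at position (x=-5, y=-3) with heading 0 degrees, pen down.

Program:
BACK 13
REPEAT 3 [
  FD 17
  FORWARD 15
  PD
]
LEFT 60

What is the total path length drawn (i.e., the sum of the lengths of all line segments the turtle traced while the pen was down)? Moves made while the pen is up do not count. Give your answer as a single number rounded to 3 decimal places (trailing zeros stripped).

Executing turtle program step by step:
Start: pos=(-5,-3), heading=0, pen down
BK 13: (-5,-3) -> (-18,-3) [heading=0, draw]
REPEAT 3 [
  -- iteration 1/3 --
  FD 17: (-18,-3) -> (-1,-3) [heading=0, draw]
  FD 15: (-1,-3) -> (14,-3) [heading=0, draw]
  PD: pen down
  -- iteration 2/3 --
  FD 17: (14,-3) -> (31,-3) [heading=0, draw]
  FD 15: (31,-3) -> (46,-3) [heading=0, draw]
  PD: pen down
  -- iteration 3/3 --
  FD 17: (46,-3) -> (63,-3) [heading=0, draw]
  FD 15: (63,-3) -> (78,-3) [heading=0, draw]
  PD: pen down
]
LT 60: heading 0 -> 60
Final: pos=(78,-3), heading=60, 7 segment(s) drawn

Segment lengths:
  seg 1: (-5,-3) -> (-18,-3), length = 13
  seg 2: (-18,-3) -> (-1,-3), length = 17
  seg 3: (-1,-3) -> (14,-3), length = 15
  seg 4: (14,-3) -> (31,-3), length = 17
  seg 5: (31,-3) -> (46,-3), length = 15
  seg 6: (46,-3) -> (63,-3), length = 17
  seg 7: (63,-3) -> (78,-3), length = 15
Total = 109

Answer: 109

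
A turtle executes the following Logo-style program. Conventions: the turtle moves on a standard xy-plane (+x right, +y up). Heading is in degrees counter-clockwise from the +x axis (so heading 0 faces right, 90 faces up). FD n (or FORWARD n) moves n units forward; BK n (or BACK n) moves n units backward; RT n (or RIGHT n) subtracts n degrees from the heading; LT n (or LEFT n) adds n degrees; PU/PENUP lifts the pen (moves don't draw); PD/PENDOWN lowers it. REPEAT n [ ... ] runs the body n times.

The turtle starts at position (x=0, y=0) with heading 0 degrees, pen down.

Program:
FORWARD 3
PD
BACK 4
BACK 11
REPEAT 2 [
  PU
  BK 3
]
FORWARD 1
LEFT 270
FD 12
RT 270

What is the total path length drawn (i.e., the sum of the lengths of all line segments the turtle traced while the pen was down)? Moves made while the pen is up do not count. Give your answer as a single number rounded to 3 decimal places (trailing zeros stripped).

Executing turtle program step by step:
Start: pos=(0,0), heading=0, pen down
FD 3: (0,0) -> (3,0) [heading=0, draw]
PD: pen down
BK 4: (3,0) -> (-1,0) [heading=0, draw]
BK 11: (-1,0) -> (-12,0) [heading=0, draw]
REPEAT 2 [
  -- iteration 1/2 --
  PU: pen up
  BK 3: (-12,0) -> (-15,0) [heading=0, move]
  -- iteration 2/2 --
  PU: pen up
  BK 3: (-15,0) -> (-18,0) [heading=0, move]
]
FD 1: (-18,0) -> (-17,0) [heading=0, move]
LT 270: heading 0 -> 270
FD 12: (-17,0) -> (-17,-12) [heading=270, move]
RT 270: heading 270 -> 0
Final: pos=(-17,-12), heading=0, 3 segment(s) drawn

Segment lengths:
  seg 1: (0,0) -> (3,0), length = 3
  seg 2: (3,0) -> (-1,0), length = 4
  seg 3: (-1,0) -> (-12,0), length = 11
Total = 18

Answer: 18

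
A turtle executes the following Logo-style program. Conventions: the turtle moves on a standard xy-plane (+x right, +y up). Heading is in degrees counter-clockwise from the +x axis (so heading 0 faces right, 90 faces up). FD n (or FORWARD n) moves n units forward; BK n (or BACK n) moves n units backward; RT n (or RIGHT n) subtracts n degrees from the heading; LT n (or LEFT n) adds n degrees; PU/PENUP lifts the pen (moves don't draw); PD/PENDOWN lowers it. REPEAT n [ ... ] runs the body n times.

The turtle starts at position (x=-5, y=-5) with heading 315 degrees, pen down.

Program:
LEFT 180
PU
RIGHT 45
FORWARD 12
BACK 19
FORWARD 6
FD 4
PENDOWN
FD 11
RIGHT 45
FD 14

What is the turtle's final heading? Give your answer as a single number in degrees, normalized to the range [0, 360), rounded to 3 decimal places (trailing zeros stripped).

Answer: 45

Derivation:
Executing turtle program step by step:
Start: pos=(-5,-5), heading=315, pen down
LT 180: heading 315 -> 135
PU: pen up
RT 45: heading 135 -> 90
FD 12: (-5,-5) -> (-5,7) [heading=90, move]
BK 19: (-5,7) -> (-5,-12) [heading=90, move]
FD 6: (-5,-12) -> (-5,-6) [heading=90, move]
FD 4: (-5,-6) -> (-5,-2) [heading=90, move]
PD: pen down
FD 11: (-5,-2) -> (-5,9) [heading=90, draw]
RT 45: heading 90 -> 45
FD 14: (-5,9) -> (4.899,18.899) [heading=45, draw]
Final: pos=(4.899,18.899), heading=45, 2 segment(s) drawn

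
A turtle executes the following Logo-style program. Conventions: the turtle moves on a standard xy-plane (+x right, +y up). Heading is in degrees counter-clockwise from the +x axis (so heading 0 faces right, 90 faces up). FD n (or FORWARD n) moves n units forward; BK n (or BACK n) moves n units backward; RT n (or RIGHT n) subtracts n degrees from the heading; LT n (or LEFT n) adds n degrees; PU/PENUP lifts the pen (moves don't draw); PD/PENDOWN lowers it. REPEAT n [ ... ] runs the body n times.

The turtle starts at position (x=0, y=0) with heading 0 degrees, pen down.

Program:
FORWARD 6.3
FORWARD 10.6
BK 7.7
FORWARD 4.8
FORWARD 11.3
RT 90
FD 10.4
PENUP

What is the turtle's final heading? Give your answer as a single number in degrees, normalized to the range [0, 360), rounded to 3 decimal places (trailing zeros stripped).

Executing turtle program step by step:
Start: pos=(0,0), heading=0, pen down
FD 6.3: (0,0) -> (6.3,0) [heading=0, draw]
FD 10.6: (6.3,0) -> (16.9,0) [heading=0, draw]
BK 7.7: (16.9,0) -> (9.2,0) [heading=0, draw]
FD 4.8: (9.2,0) -> (14,0) [heading=0, draw]
FD 11.3: (14,0) -> (25.3,0) [heading=0, draw]
RT 90: heading 0 -> 270
FD 10.4: (25.3,0) -> (25.3,-10.4) [heading=270, draw]
PU: pen up
Final: pos=(25.3,-10.4), heading=270, 6 segment(s) drawn

Answer: 270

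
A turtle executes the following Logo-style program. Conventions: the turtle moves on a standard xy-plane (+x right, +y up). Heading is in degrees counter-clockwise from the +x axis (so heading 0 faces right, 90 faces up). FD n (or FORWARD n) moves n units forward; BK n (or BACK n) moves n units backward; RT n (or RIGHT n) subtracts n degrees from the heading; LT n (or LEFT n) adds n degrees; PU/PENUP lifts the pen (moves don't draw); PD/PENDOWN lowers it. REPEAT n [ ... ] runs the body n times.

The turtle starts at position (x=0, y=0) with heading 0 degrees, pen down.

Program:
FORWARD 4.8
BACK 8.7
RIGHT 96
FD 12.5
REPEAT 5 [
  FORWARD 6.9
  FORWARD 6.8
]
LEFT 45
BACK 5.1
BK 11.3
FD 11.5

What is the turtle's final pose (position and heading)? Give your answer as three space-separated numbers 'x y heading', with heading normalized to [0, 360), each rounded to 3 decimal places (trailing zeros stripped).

Answer: -15.45 -76.748 309

Derivation:
Executing turtle program step by step:
Start: pos=(0,0), heading=0, pen down
FD 4.8: (0,0) -> (4.8,0) [heading=0, draw]
BK 8.7: (4.8,0) -> (-3.9,0) [heading=0, draw]
RT 96: heading 0 -> 264
FD 12.5: (-3.9,0) -> (-5.207,-12.432) [heading=264, draw]
REPEAT 5 [
  -- iteration 1/5 --
  FD 6.9: (-5.207,-12.432) -> (-5.928,-19.294) [heading=264, draw]
  FD 6.8: (-5.928,-19.294) -> (-6.639,-26.056) [heading=264, draw]
  -- iteration 2/5 --
  FD 6.9: (-6.639,-26.056) -> (-7.36,-32.919) [heading=264, draw]
  FD 6.8: (-7.36,-32.919) -> (-8.071,-39.681) [heading=264, draw]
  -- iteration 3/5 --
  FD 6.9: (-8.071,-39.681) -> (-8.792,-46.544) [heading=264, draw]
  FD 6.8: (-8.792,-46.544) -> (-9.503,-53.306) [heading=264, draw]
  -- iteration 4/5 --
  FD 6.9: (-9.503,-53.306) -> (-10.224,-60.169) [heading=264, draw]
  FD 6.8: (-10.224,-60.169) -> (-10.935,-66.931) [heading=264, draw]
  -- iteration 5/5 --
  FD 6.9: (-10.935,-66.931) -> (-11.656,-73.794) [heading=264, draw]
  FD 6.8: (-11.656,-73.794) -> (-12.367,-80.556) [heading=264, draw]
]
LT 45: heading 264 -> 309
BK 5.1: (-12.367,-80.556) -> (-15.576,-76.593) [heading=309, draw]
BK 11.3: (-15.576,-76.593) -> (-22.688,-67.811) [heading=309, draw]
FD 11.5: (-22.688,-67.811) -> (-15.45,-76.748) [heading=309, draw]
Final: pos=(-15.45,-76.748), heading=309, 16 segment(s) drawn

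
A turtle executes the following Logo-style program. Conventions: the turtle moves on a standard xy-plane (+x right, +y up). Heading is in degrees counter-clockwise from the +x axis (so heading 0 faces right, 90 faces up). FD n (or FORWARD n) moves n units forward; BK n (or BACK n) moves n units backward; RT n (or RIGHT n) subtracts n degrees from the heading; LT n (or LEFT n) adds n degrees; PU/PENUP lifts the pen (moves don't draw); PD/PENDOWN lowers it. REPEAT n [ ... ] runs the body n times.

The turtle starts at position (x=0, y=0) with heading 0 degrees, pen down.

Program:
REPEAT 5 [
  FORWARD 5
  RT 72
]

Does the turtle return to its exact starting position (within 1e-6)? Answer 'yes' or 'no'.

Executing turtle program step by step:
Start: pos=(0,0), heading=0, pen down
REPEAT 5 [
  -- iteration 1/5 --
  FD 5: (0,0) -> (5,0) [heading=0, draw]
  RT 72: heading 0 -> 288
  -- iteration 2/5 --
  FD 5: (5,0) -> (6.545,-4.755) [heading=288, draw]
  RT 72: heading 288 -> 216
  -- iteration 3/5 --
  FD 5: (6.545,-4.755) -> (2.5,-7.694) [heading=216, draw]
  RT 72: heading 216 -> 144
  -- iteration 4/5 --
  FD 5: (2.5,-7.694) -> (-1.545,-4.755) [heading=144, draw]
  RT 72: heading 144 -> 72
  -- iteration 5/5 --
  FD 5: (-1.545,-4.755) -> (0,0) [heading=72, draw]
  RT 72: heading 72 -> 0
]
Final: pos=(0,0), heading=0, 5 segment(s) drawn

Start position: (0, 0)
Final position: (0, 0)
Distance = 0; < 1e-6 -> CLOSED

Answer: yes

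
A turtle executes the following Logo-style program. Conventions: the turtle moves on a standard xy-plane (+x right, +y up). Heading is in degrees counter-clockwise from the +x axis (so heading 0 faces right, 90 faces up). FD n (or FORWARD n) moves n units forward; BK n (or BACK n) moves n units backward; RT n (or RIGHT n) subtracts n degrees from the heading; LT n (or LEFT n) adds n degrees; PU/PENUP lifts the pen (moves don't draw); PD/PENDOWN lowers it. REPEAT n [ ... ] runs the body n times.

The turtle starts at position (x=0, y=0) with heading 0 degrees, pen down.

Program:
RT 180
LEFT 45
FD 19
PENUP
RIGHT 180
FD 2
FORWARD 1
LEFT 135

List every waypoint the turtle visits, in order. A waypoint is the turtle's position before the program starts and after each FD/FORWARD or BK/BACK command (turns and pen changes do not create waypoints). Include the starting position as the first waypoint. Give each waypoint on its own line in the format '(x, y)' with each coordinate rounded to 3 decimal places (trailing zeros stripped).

Answer: (0, 0)
(-13.435, -13.435)
(-12.021, -12.021)
(-11.314, -11.314)

Derivation:
Executing turtle program step by step:
Start: pos=(0,0), heading=0, pen down
RT 180: heading 0 -> 180
LT 45: heading 180 -> 225
FD 19: (0,0) -> (-13.435,-13.435) [heading=225, draw]
PU: pen up
RT 180: heading 225 -> 45
FD 2: (-13.435,-13.435) -> (-12.021,-12.021) [heading=45, move]
FD 1: (-12.021,-12.021) -> (-11.314,-11.314) [heading=45, move]
LT 135: heading 45 -> 180
Final: pos=(-11.314,-11.314), heading=180, 1 segment(s) drawn
Waypoints (4 total):
(0, 0)
(-13.435, -13.435)
(-12.021, -12.021)
(-11.314, -11.314)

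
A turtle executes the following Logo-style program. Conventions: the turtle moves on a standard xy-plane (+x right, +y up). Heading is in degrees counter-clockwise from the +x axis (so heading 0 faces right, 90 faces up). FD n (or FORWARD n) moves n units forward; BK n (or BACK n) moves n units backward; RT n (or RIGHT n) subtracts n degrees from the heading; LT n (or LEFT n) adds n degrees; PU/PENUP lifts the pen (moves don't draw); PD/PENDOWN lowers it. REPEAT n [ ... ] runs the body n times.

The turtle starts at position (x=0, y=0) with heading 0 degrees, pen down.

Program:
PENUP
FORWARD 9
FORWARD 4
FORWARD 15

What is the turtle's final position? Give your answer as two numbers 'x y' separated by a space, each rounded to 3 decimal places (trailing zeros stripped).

Executing turtle program step by step:
Start: pos=(0,0), heading=0, pen down
PU: pen up
FD 9: (0,0) -> (9,0) [heading=0, move]
FD 4: (9,0) -> (13,0) [heading=0, move]
FD 15: (13,0) -> (28,0) [heading=0, move]
Final: pos=(28,0), heading=0, 0 segment(s) drawn

Answer: 28 0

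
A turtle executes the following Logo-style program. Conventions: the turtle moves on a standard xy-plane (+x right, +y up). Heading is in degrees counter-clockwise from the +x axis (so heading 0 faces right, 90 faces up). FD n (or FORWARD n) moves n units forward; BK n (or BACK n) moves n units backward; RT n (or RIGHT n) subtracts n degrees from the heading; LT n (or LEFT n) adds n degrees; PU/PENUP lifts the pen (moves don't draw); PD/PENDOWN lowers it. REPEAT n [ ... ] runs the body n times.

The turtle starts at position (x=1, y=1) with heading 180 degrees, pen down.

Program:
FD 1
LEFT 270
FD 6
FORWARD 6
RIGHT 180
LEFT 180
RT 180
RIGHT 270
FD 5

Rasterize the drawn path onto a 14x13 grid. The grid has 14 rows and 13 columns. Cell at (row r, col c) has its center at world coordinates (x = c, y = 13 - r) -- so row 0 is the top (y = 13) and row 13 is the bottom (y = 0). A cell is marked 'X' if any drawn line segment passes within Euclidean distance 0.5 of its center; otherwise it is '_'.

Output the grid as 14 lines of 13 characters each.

Answer: XXXXXX_______
X____________
X____________
X____________
X____________
X____________
X____________
X____________
X____________
X____________
X____________
X____________
XX___________
_____________

Derivation:
Segment 0: (1,1) -> (0,1)
Segment 1: (0,1) -> (0,7)
Segment 2: (0,7) -> (0,13)
Segment 3: (0,13) -> (5,13)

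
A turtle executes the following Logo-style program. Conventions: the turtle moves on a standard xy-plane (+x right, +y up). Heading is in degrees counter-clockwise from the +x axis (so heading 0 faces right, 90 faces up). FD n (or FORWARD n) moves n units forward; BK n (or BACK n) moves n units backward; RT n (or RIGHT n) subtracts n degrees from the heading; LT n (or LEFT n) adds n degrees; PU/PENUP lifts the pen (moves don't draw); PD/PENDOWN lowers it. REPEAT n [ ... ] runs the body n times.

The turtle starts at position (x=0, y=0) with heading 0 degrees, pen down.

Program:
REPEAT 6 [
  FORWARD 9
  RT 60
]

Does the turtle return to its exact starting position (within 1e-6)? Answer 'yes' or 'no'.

Answer: yes

Derivation:
Executing turtle program step by step:
Start: pos=(0,0), heading=0, pen down
REPEAT 6 [
  -- iteration 1/6 --
  FD 9: (0,0) -> (9,0) [heading=0, draw]
  RT 60: heading 0 -> 300
  -- iteration 2/6 --
  FD 9: (9,0) -> (13.5,-7.794) [heading=300, draw]
  RT 60: heading 300 -> 240
  -- iteration 3/6 --
  FD 9: (13.5,-7.794) -> (9,-15.588) [heading=240, draw]
  RT 60: heading 240 -> 180
  -- iteration 4/6 --
  FD 9: (9,-15.588) -> (0,-15.588) [heading=180, draw]
  RT 60: heading 180 -> 120
  -- iteration 5/6 --
  FD 9: (0,-15.588) -> (-4.5,-7.794) [heading=120, draw]
  RT 60: heading 120 -> 60
  -- iteration 6/6 --
  FD 9: (-4.5,-7.794) -> (0,0) [heading=60, draw]
  RT 60: heading 60 -> 0
]
Final: pos=(0,0), heading=0, 6 segment(s) drawn

Start position: (0, 0)
Final position: (0, 0)
Distance = 0; < 1e-6 -> CLOSED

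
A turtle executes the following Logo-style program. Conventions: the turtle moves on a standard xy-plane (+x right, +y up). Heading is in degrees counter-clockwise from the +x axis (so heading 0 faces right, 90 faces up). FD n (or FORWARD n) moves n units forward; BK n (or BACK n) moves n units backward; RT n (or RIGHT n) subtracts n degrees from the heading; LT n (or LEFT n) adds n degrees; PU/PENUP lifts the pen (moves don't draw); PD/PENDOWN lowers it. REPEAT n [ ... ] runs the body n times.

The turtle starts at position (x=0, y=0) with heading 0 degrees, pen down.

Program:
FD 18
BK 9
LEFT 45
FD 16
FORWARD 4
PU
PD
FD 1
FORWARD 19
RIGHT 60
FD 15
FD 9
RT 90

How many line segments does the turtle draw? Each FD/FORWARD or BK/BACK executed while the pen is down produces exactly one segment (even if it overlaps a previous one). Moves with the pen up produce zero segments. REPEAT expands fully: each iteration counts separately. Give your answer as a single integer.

Answer: 8

Derivation:
Executing turtle program step by step:
Start: pos=(0,0), heading=0, pen down
FD 18: (0,0) -> (18,0) [heading=0, draw]
BK 9: (18,0) -> (9,0) [heading=0, draw]
LT 45: heading 0 -> 45
FD 16: (9,0) -> (20.314,11.314) [heading=45, draw]
FD 4: (20.314,11.314) -> (23.142,14.142) [heading=45, draw]
PU: pen up
PD: pen down
FD 1: (23.142,14.142) -> (23.849,14.849) [heading=45, draw]
FD 19: (23.849,14.849) -> (37.284,28.284) [heading=45, draw]
RT 60: heading 45 -> 345
FD 15: (37.284,28.284) -> (51.773,24.402) [heading=345, draw]
FD 9: (51.773,24.402) -> (60.466,22.073) [heading=345, draw]
RT 90: heading 345 -> 255
Final: pos=(60.466,22.073), heading=255, 8 segment(s) drawn
Segments drawn: 8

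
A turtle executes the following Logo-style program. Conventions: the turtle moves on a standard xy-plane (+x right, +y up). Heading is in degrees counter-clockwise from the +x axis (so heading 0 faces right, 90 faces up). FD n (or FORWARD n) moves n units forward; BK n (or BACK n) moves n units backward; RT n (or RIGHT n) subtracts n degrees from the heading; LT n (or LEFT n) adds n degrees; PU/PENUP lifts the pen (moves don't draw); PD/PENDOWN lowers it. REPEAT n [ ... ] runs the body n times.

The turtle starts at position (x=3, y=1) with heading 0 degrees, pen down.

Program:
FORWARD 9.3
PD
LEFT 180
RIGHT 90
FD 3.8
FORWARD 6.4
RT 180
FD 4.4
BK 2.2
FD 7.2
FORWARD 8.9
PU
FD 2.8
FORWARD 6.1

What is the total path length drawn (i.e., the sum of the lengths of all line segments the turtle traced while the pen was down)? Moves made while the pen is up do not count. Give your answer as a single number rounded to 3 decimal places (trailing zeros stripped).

Executing turtle program step by step:
Start: pos=(3,1), heading=0, pen down
FD 9.3: (3,1) -> (12.3,1) [heading=0, draw]
PD: pen down
LT 180: heading 0 -> 180
RT 90: heading 180 -> 90
FD 3.8: (12.3,1) -> (12.3,4.8) [heading=90, draw]
FD 6.4: (12.3,4.8) -> (12.3,11.2) [heading=90, draw]
RT 180: heading 90 -> 270
FD 4.4: (12.3,11.2) -> (12.3,6.8) [heading=270, draw]
BK 2.2: (12.3,6.8) -> (12.3,9) [heading=270, draw]
FD 7.2: (12.3,9) -> (12.3,1.8) [heading=270, draw]
FD 8.9: (12.3,1.8) -> (12.3,-7.1) [heading=270, draw]
PU: pen up
FD 2.8: (12.3,-7.1) -> (12.3,-9.9) [heading=270, move]
FD 6.1: (12.3,-9.9) -> (12.3,-16) [heading=270, move]
Final: pos=(12.3,-16), heading=270, 7 segment(s) drawn

Segment lengths:
  seg 1: (3,1) -> (12.3,1), length = 9.3
  seg 2: (12.3,1) -> (12.3,4.8), length = 3.8
  seg 3: (12.3,4.8) -> (12.3,11.2), length = 6.4
  seg 4: (12.3,11.2) -> (12.3,6.8), length = 4.4
  seg 5: (12.3,6.8) -> (12.3,9), length = 2.2
  seg 6: (12.3,9) -> (12.3,1.8), length = 7.2
  seg 7: (12.3,1.8) -> (12.3,-7.1), length = 8.9
Total = 42.2

Answer: 42.2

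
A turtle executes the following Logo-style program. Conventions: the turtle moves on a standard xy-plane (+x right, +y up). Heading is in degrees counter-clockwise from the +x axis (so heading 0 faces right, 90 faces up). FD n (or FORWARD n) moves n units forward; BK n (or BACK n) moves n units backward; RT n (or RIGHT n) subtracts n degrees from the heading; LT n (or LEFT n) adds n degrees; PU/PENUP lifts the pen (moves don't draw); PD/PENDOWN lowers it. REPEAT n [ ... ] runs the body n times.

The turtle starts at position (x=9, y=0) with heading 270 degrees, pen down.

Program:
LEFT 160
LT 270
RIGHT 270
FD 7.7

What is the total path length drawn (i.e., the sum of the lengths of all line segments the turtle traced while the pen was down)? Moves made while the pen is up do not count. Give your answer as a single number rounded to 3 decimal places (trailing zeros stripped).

Answer: 7.7

Derivation:
Executing turtle program step by step:
Start: pos=(9,0), heading=270, pen down
LT 160: heading 270 -> 70
LT 270: heading 70 -> 340
RT 270: heading 340 -> 70
FD 7.7: (9,0) -> (11.634,7.236) [heading=70, draw]
Final: pos=(11.634,7.236), heading=70, 1 segment(s) drawn

Segment lengths:
  seg 1: (9,0) -> (11.634,7.236), length = 7.7
Total = 7.7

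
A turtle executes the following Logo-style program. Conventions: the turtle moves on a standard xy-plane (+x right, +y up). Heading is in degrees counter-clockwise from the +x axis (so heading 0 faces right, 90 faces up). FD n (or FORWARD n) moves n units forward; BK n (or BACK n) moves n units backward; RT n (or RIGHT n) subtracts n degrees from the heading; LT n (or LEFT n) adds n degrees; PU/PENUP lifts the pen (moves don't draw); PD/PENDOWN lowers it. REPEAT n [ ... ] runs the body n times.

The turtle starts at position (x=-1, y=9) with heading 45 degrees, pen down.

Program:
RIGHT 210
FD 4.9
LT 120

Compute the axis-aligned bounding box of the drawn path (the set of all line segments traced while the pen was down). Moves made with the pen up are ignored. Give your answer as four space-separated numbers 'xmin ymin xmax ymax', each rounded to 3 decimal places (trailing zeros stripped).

Executing turtle program step by step:
Start: pos=(-1,9), heading=45, pen down
RT 210: heading 45 -> 195
FD 4.9: (-1,9) -> (-5.733,7.732) [heading=195, draw]
LT 120: heading 195 -> 315
Final: pos=(-5.733,7.732), heading=315, 1 segment(s) drawn

Segment endpoints: x in {-5.733, -1}, y in {7.732, 9}
xmin=-5.733, ymin=7.732, xmax=-1, ymax=9

Answer: -5.733 7.732 -1 9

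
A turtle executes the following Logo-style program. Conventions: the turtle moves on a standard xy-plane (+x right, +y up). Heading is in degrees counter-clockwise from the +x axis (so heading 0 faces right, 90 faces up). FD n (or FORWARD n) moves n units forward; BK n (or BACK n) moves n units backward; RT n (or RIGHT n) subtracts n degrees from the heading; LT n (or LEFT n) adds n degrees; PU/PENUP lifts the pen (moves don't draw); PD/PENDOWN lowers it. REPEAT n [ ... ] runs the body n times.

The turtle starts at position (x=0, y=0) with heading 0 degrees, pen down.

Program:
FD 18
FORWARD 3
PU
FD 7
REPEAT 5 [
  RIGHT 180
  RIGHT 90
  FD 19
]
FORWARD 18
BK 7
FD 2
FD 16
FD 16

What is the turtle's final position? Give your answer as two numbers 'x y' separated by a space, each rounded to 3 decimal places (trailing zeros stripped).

Answer: 28 64

Derivation:
Executing turtle program step by step:
Start: pos=(0,0), heading=0, pen down
FD 18: (0,0) -> (18,0) [heading=0, draw]
FD 3: (18,0) -> (21,0) [heading=0, draw]
PU: pen up
FD 7: (21,0) -> (28,0) [heading=0, move]
REPEAT 5 [
  -- iteration 1/5 --
  RT 180: heading 0 -> 180
  RT 90: heading 180 -> 90
  FD 19: (28,0) -> (28,19) [heading=90, move]
  -- iteration 2/5 --
  RT 180: heading 90 -> 270
  RT 90: heading 270 -> 180
  FD 19: (28,19) -> (9,19) [heading=180, move]
  -- iteration 3/5 --
  RT 180: heading 180 -> 0
  RT 90: heading 0 -> 270
  FD 19: (9,19) -> (9,0) [heading=270, move]
  -- iteration 4/5 --
  RT 180: heading 270 -> 90
  RT 90: heading 90 -> 0
  FD 19: (9,0) -> (28,0) [heading=0, move]
  -- iteration 5/5 --
  RT 180: heading 0 -> 180
  RT 90: heading 180 -> 90
  FD 19: (28,0) -> (28,19) [heading=90, move]
]
FD 18: (28,19) -> (28,37) [heading=90, move]
BK 7: (28,37) -> (28,30) [heading=90, move]
FD 2: (28,30) -> (28,32) [heading=90, move]
FD 16: (28,32) -> (28,48) [heading=90, move]
FD 16: (28,48) -> (28,64) [heading=90, move]
Final: pos=(28,64), heading=90, 2 segment(s) drawn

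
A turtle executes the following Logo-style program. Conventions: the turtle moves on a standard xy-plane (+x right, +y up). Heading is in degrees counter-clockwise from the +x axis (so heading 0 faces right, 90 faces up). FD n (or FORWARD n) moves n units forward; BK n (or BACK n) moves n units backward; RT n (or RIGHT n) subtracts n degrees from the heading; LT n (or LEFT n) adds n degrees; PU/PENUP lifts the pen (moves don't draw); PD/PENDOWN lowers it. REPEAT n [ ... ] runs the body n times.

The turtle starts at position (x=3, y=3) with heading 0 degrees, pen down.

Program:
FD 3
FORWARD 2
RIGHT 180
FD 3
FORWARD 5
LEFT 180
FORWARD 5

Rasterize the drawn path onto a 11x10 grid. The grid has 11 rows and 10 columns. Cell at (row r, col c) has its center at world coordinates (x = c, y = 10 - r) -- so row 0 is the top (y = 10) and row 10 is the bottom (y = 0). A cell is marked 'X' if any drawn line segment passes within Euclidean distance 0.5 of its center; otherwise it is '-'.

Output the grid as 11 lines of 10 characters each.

Answer: ----------
----------
----------
----------
----------
----------
----------
XXXXXXXXX-
----------
----------
----------

Derivation:
Segment 0: (3,3) -> (6,3)
Segment 1: (6,3) -> (8,3)
Segment 2: (8,3) -> (5,3)
Segment 3: (5,3) -> (0,3)
Segment 4: (0,3) -> (5,3)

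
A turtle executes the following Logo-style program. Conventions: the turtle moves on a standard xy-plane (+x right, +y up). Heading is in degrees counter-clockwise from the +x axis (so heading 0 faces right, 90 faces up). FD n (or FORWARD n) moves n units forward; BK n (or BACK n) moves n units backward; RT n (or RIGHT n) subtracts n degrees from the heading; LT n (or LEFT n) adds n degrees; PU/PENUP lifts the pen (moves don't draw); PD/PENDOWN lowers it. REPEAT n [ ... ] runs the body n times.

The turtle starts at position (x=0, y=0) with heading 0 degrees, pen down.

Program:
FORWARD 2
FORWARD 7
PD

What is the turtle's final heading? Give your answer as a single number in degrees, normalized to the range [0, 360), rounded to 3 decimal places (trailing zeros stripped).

Answer: 0

Derivation:
Executing turtle program step by step:
Start: pos=(0,0), heading=0, pen down
FD 2: (0,0) -> (2,0) [heading=0, draw]
FD 7: (2,0) -> (9,0) [heading=0, draw]
PD: pen down
Final: pos=(9,0), heading=0, 2 segment(s) drawn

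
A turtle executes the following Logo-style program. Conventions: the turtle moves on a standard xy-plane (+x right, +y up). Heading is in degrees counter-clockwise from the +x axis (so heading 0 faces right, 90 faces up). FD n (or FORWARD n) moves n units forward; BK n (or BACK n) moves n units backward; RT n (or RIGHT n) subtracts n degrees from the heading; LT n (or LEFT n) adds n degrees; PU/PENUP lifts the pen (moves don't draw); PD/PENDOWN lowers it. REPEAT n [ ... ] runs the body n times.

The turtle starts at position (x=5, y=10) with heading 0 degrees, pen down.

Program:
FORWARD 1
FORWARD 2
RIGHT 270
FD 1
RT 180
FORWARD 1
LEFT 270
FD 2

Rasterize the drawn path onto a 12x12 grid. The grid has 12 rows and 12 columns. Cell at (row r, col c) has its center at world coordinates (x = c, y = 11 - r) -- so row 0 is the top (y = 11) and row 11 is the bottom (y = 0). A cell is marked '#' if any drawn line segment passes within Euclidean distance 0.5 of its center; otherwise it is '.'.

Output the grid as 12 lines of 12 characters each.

Answer: ........#...
.....####...
............
............
............
............
............
............
............
............
............
............

Derivation:
Segment 0: (5,10) -> (6,10)
Segment 1: (6,10) -> (8,10)
Segment 2: (8,10) -> (8,11)
Segment 3: (8,11) -> (8,10)
Segment 4: (8,10) -> (6,10)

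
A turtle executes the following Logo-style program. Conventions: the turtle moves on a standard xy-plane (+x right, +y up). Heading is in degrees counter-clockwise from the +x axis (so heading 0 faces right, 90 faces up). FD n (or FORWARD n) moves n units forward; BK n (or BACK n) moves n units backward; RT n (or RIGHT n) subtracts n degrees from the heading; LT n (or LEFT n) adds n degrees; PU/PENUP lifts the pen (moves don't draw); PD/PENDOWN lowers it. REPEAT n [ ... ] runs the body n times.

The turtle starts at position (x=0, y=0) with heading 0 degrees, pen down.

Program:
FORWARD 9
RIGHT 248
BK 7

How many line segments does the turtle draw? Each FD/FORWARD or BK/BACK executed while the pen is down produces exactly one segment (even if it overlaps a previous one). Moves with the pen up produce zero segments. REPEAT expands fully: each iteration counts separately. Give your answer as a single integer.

Answer: 2

Derivation:
Executing turtle program step by step:
Start: pos=(0,0), heading=0, pen down
FD 9: (0,0) -> (9,0) [heading=0, draw]
RT 248: heading 0 -> 112
BK 7: (9,0) -> (11.622,-6.49) [heading=112, draw]
Final: pos=(11.622,-6.49), heading=112, 2 segment(s) drawn
Segments drawn: 2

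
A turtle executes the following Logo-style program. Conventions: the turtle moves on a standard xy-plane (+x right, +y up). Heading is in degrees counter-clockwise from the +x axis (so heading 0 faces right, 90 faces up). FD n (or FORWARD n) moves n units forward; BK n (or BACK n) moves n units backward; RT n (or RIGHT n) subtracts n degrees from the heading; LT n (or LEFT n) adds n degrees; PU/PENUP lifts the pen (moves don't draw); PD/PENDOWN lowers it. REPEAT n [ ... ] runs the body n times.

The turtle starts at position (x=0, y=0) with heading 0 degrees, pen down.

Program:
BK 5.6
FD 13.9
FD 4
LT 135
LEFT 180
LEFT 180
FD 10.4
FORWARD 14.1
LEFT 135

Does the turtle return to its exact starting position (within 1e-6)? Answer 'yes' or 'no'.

Executing turtle program step by step:
Start: pos=(0,0), heading=0, pen down
BK 5.6: (0,0) -> (-5.6,0) [heading=0, draw]
FD 13.9: (-5.6,0) -> (8.3,0) [heading=0, draw]
FD 4: (8.3,0) -> (12.3,0) [heading=0, draw]
LT 135: heading 0 -> 135
LT 180: heading 135 -> 315
LT 180: heading 315 -> 135
FD 10.4: (12.3,0) -> (4.946,7.354) [heading=135, draw]
FD 14.1: (4.946,7.354) -> (-5.024,17.324) [heading=135, draw]
LT 135: heading 135 -> 270
Final: pos=(-5.024,17.324), heading=270, 5 segment(s) drawn

Start position: (0, 0)
Final position: (-5.024, 17.324)
Distance = 18.038; >= 1e-6 -> NOT closed

Answer: no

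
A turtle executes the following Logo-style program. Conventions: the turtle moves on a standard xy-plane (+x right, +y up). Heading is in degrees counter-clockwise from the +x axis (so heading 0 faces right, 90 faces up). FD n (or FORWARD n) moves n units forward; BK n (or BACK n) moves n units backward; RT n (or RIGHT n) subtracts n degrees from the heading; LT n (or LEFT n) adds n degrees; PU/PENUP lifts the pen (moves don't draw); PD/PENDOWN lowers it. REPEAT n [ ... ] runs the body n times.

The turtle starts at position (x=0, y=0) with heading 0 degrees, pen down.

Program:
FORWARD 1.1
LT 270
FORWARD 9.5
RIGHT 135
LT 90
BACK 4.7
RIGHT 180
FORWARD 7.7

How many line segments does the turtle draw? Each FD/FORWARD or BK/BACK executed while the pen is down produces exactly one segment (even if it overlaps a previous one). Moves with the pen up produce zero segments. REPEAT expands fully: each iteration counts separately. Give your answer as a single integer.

Executing turtle program step by step:
Start: pos=(0,0), heading=0, pen down
FD 1.1: (0,0) -> (1.1,0) [heading=0, draw]
LT 270: heading 0 -> 270
FD 9.5: (1.1,0) -> (1.1,-9.5) [heading=270, draw]
RT 135: heading 270 -> 135
LT 90: heading 135 -> 225
BK 4.7: (1.1,-9.5) -> (4.423,-6.177) [heading=225, draw]
RT 180: heading 225 -> 45
FD 7.7: (4.423,-6.177) -> (9.868,-0.732) [heading=45, draw]
Final: pos=(9.868,-0.732), heading=45, 4 segment(s) drawn
Segments drawn: 4

Answer: 4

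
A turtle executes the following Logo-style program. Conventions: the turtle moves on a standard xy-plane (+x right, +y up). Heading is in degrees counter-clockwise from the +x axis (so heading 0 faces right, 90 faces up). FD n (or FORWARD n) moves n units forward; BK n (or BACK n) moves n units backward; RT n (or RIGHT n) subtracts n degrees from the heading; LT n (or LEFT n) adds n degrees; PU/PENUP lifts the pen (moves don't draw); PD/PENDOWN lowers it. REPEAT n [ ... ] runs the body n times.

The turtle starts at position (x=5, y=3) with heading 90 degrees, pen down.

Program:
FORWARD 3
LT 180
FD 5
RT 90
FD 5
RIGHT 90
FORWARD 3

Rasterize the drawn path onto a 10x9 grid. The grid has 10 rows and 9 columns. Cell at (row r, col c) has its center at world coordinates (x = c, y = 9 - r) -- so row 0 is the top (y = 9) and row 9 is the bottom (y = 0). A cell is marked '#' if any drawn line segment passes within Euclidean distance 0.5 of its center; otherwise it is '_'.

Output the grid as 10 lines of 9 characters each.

Segment 0: (5,3) -> (5,6)
Segment 1: (5,6) -> (5,1)
Segment 2: (5,1) -> (-0,1)
Segment 3: (-0,1) -> (-0,4)

Answer: _________
_________
_________
_____#___
_____#___
#____#___
#____#___
#____#___
######___
_________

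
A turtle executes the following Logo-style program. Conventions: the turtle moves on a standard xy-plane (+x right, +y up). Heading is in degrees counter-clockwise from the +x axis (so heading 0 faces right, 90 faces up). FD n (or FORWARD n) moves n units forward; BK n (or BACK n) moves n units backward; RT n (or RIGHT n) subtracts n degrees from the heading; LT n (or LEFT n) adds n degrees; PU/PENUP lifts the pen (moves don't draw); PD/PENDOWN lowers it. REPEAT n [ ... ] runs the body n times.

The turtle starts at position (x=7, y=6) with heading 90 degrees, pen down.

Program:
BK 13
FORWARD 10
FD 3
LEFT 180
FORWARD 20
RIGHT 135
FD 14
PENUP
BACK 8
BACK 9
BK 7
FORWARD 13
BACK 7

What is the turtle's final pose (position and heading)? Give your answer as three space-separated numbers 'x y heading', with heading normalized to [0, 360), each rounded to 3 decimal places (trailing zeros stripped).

Executing turtle program step by step:
Start: pos=(7,6), heading=90, pen down
BK 13: (7,6) -> (7,-7) [heading=90, draw]
FD 10: (7,-7) -> (7,3) [heading=90, draw]
FD 3: (7,3) -> (7,6) [heading=90, draw]
LT 180: heading 90 -> 270
FD 20: (7,6) -> (7,-14) [heading=270, draw]
RT 135: heading 270 -> 135
FD 14: (7,-14) -> (-2.899,-4.101) [heading=135, draw]
PU: pen up
BK 8: (-2.899,-4.101) -> (2.757,-9.757) [heading=135, move]
BK 9: (2.757,-9.757) -> (9.121,-16.121) [heading=135, move]
BK 7: (9.121,-16.121) -> (14.071,-21.071) [heading=135, move]
FD 13: (14.071,-21.071) -> (4.879,-11.879) [heading=135, move]
BK 7: (4.879,-11.879) -> (9.828,-16.828) [heading=135, move]
Final: pos=(9.828,-16.828), heading=135, 5 segment(s) drawn

Answer: 9.828 -16.828 135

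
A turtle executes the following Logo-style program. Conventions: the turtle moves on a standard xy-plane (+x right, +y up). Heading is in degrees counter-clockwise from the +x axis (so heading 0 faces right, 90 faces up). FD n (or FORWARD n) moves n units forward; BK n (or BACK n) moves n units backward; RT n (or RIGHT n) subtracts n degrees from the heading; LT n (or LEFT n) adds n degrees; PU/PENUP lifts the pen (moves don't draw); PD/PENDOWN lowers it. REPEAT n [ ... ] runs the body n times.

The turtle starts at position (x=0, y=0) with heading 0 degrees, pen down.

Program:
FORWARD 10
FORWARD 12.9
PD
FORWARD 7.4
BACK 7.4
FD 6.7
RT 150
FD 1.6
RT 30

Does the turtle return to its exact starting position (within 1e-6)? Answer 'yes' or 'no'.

Executing turtle program step by step:
Start: pos=(0,0), heading=0, pen down
FD 10: (0,0) -> (10,0) [heading=0, draw]
FD 12.9: (10,0) -> (22.9,0) [heading=0, draw]
PD: pen down
FD 7.4: (22.9,0) -> (30.3,0) [heading=0, draw]
BK 7.4: (30.3,0) -> (22.9,0) [heading=0, draw]
FD 6.7: (22.9,0) -> (29.6,0) [heading=0, draw]
RT 150: heading 0 -> 210
FD 1.6: (29.6,0) -> (28.214,-0.8) [heading=210, draw]
RT 30: heading 210 -> 180
Final: pos=(28.214,-0.8), heading=180, 6 segment(s) drawn

Start position: (0, 0)
Final position: (28.214, -0.8)
Distance = 28.226; >= 1e-6 -> NOT closed

Answer: no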